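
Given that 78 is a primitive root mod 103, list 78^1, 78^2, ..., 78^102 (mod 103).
g^1, g^2, ..., g^{102} mod 103: {78, 7, 31, 49, 11, 34, 77, 32, 24, 18, 65, 23, 43, 58, 95, 97, 47, 61, 20, 15, 37, 2, 53, 14, 62, 98, 22, 68, 51, 64, 48, 36, 27, 46, 86, 13, 87, 91, 94, 19, 40, 30, 74, 4, 3, 28, 21, 93, 44, 33, 102, 25, 96, 72, 54, 92, 69, 26, 71, 79, 85, 38, 80, 60, 45, 8, 6, 56, 42, 83, 88, 66, 101, 50, 89, 41, 5, 81, 35, 52, 39, 55, 67, 76, 57, 17, 90, 16, 12, 9, 84, 63, 73, 29, 99, 100, 75, 82, 10, 59, 70, 1}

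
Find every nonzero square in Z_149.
QRs mod 149: {1, 4, 5, 6, 7, 9, 16, 17, 19, 20, 22, 24, 25, 26, 28, 29, 30, 31, 33, 35, 36, 37, 39, 42, 45, 46, 47, 49, 53, 54, 61, 63, 64, 67, 68, 69, 73, 76, 80, 81, 82, 85, 86, 88, 95, 96, 100, 102, 103, 104, 107, 110, 112, 113, 114, 116, 118, 119, 120, 121, 123, 124, 125, 127, 129, 130, 132, 133, 140, 142, 143, 144, 145, 148}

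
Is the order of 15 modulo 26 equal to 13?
No, the actual order is 12, not 13.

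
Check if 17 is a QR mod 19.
By Euler's criterion: 17^{9} ≡ 1 (mod 19). Since this equals 1, 17 is a QR.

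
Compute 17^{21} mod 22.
17

Using successive squaring:
Binary expansion of 21: 10101
Powers of 17 mod 22 (each is the square of the previous):
  17^1 ≡ 17 (mod 22)
  17^2 ≡ 17² = 289 ≡ 3 (mod 22)
  17^4 ≡ 3² = 9 ≡ 9 (mod 22)
  17^8 ≡ 9² = 81 ≡ 15 (mod 22)
  17^16 ≡ 15² = 225 ≡ 5 (mod 22)
21 = 16 + 4 + 1, so 17^21 = 17^16 × 17^4 × 17^1 ≡ 5 × 9 × 17 (mod 22)
Multiplying step by step:
  5 × 9 = 45 ≡ 1 (mod 22)
  1 × 17 = 17 ≡ 17 (mod 22)
Result: 17^21 ≡ 17 (mod 22)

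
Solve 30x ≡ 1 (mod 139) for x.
30^(-1) ≡ 51 (mod 139). Verification: 30 × 51 = 1530 ≡ 1 (mod 139)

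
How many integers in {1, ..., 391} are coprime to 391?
352

Prime factorization: 391 = 17 × 23
Using the formula φ(n) = n × Π(1 - 1/p) for each prime factor p:
φ(391) = 391 × (1 - 1/17) × (1 - 1/23)
φ(391) = 352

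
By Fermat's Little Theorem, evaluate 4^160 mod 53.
By Fermat: 4^{52} ≡ 1 (mod 53). 160 = 3×52 + 4. So 4^{160} ≡ 4^{4} ≡ 44 (mod 53)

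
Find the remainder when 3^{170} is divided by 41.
By Fermat: 3^{40} ≡ 1 (mod 41). 170 = 4×40 + 10. So 3^{170} ≡ 3^{10} ≡ 9 (mod 41)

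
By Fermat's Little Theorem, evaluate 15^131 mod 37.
By Fermat: 15^{36} ≡ 1 (mod 37). 131 = 3×36 + 23. So 15^{131} ≡ 15^{23} ≡ 13 (mod 37)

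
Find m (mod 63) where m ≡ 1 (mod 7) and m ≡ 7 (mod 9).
M = 7 × 9 = 63. M₁ = 9, y₁ ≡ 4 (mod 7). M₂ = 7, y₂ ≡ 4 (mod 9). m = 1×9×4 + 7×7×4 ≡ 43 (mod 63)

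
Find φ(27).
18

Prime factorization: 27 = 3^3
Using the formula φ(n) = n × Π(1 - 1/p) for each prime factor p:
φ(27) = 27 × (1 - 1/3)
φ(27) = 18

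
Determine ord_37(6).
Powers of 6 mod 37: 6^1≡6, 6^2≡36, 6^3≡31, 6^4≡1. Order = 4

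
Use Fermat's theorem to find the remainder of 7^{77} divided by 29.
1

By Fermat's Little Theorem, a^(p-1) ≡ 1 (mod p) for prime p and gcd(a, p) = 1
Here p = 29, so 7^28 ≡ 1 (mod 29)
We can reduce the exponent: 77 mod 28 = 21
So 7^77 ≡ 7^21 (mod 29)
Computing: 7^21 mod 29 = 1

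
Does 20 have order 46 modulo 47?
p - 1 = 46 has prime divisors 2, 23. Check 20^(46/q) mod 47 for each: 20^(46/2) = 20^23 ≡ 46, 20^(46/23) = 20^2 ≡ 24 (mod 47). None of these is 1, so 20 has order 46 = φ(47), so it is a primitive root mod 47.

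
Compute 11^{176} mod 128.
65

Using successive squaring:
Binary expansion of 176: 10110000
Powers of 11 mod 128 (each is the square of the previous):
  11^1 ≡ 11 (mod 128)
  11^2 ≡ 11² = 121 ≡ 121 (mod 128)
  11^4 ≡ 121² = 14641 ≡ 49 (mod 128)
  11^8 ≡ 49² = 2401 ≡ 97 (mod 128)
  11^16 ≡ 97² = 9409 ≡ 65 (mod 128)
  11^32 ≡ 65² = 4225 ≡ 1 (mod 128)
  11^64 ≡ 1² = 1 ≡ 1 (mod 128)
  11^128 ≡ 1² = 1 ≡ 1 (mod 128)
176 = 128 + 32 + 16, so 11^176 = 11^128 × 11^32 × 11^16 ≡ 1 × 1 × 65 (mod 128)
Multiplying step by step:
  1 × 1 = 1 ≡ 1 (mod 128)
  1 × 65 = 65 ≡ 65 (mod 128)
Result: 11^176 ≡ 65 (mod 128)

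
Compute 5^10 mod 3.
5 ≡ 2 (mod 3). 10 = 8 + 2 (binary 1010). Repeated squaring mod 3: 2^1 ≡ 2; 2^2 ≡ 2² = 4 ≡ 1; 2^4 ≡ 1² = 1 ≡ 1; 2^8 ≡ 1² = 1 ≡ 1. Multiply: 5^10 ≡ 2^8 × 2^2 ≡ 1 × 1 (mod 3): 1 × 1 = 1 ≡ 1. So 5^10 ≡ 1 (mod 3).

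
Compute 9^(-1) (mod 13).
9^(-1) ≡ 3 (mod 13). Verification: 9 × 3 = 27 ≡ 1 (mod 13)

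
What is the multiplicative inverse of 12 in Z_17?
10

Using Extended Euclidean Algorithm:
gcd(12, 17) = 1
Bezout coefficients: 12 × -7 + 17 × 5 = 1
So 12 × -7 ≡ 1 (mod 17)
The inverse is -7 mod 17 = 10
Verification: 12 × 10 = 120 = 7 × 17 + 1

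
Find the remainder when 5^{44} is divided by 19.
By Fermat: 5^{18} ≡ 1 (mod 19). 44 = 2×18 + 8. So 5^{44} ≡ 5^{8} ≡ 4 (mod 19)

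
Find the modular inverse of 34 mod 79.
34^(-1) ≡ 7 (mod 79). Verification: 34 × 7 = 238 ≡ 1 (mod 79)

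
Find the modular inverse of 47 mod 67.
47^(-1) ≡ 10 (mod 67). Verification: 47 × 10 = 470 ≡ 1 (mod 67)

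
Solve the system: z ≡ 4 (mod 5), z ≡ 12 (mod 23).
M = 5 × 23 = 115. M₁ = 23, y₁ ≡ 2 (mod 5). M₂ = 5, y₂ ≡ 14 (mod 23). z = 4×23×2 + 12×5×14 ≡ 104 (mod 115)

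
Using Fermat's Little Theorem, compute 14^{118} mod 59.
19

By Fermat's Little Theorem, a^(p-1) ≡ 1 (mod p) for prime p and gcd(a, p) = 1
Here p = 59, so 14^58 ≡ 1 (mod 59)
We can reduce the exponent: 118 mod 58 = 2
So 14^118 ≡ 14^2 (mod 59)
Computing: 14^2 mod 59 = 19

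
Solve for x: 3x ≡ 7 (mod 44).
17

Since gcd(3, 44) = 1 divides 7, a solution exists.
Multiply both sides by the inverse of 3 mod 44:
  3^(-1) mod 44 = 15
  x ≡ 15 × 7 ≡ 105 ≡ 17 (mod 44)
Verification: 3 × 17 = 51 = 1 × 44 + 7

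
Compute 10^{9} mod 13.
12

Using successive squaring:
Binary expansion of 9: 1001
Powers of 10 mod 13 (each is the square of the previous):
  10^1 ≡ 10 (mod 13)
  10^2 ≡ 10² = 100 ≡ 9 (mod 13)
  10^4 ≡ 9² = 81 ≡ 3 (mod 13)
  10^8 ≡ 3² = 9 ≡ 9 (mod 13)
9 = 8 + 1, so 10^9 = 10^8 × 10^1 ≡ 9 × 10 (mod 13)
Multiplying step by step:
  9 × 10 = 90 ≡ 12 (mod 13)
Result: 10^9 ≡ 12 (mod 13)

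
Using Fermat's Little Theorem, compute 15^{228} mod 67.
59

By Fermat's Little Theorem, a^(p-1) ≡ 1 (mod p) for prime p and gcd(a, p) = 1
Here p = 67, so 15^66 ≡ 1 (mod 67)
We can reduce the exponent: 228 mod 66 = 30
So 15^228 ≡ 15^30 (mod 67)
Computing: 15^30 mod 67 = 59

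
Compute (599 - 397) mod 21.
13

(599 - 397) = 202
202 mod 21 = 13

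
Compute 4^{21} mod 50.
4

Using successive squaring:
Binary expansion of 21: 10101
Powers of 4 mod 50 (each is the square of the previous):
  4^1 ≡ 4 (mod 50)
  4^2 ≡ 4² = 16 ≡ 16 (mod 50)
  4^4 ≡ 16² = 256 ≡ 6 (mod 50)
  4^8 ≡ 6² = 36 ≡ 36 (mod 50)
  4^16 ≡ 36² = 1296 ≡ 46 (mod 50)
21 = 16 + 4 + 1, so 4^21 = 4^16 × 4^4 × 4^1 ≡ 46 × 6 × 4 (mod 50)
Multiplying step by step:
  46 × 6 = 276 ≡ 26 (mod 50)
  26 × 4 = 104 ≡ 4 (mod 50)
Result: 4^21 ≡ 4 (mod 50)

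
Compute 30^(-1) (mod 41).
30^(-1) ≡ 26 (mod 41). Verification: 30 × 26 = 780 ≡ 1 (mod 41)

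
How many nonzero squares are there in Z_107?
For prime 107, there are (p-1)/2 = (107-1)/2 = 53 quadratic residues (excluding 0).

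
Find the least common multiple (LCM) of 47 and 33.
1551

First find GCD(47, 33) using the Euclidean algorithm:
47 = 1 × 33 + 14
33 = 2 × 14 + 5
14 = 2 × 5 + 4
5 = 1 × 4 + 1
4 = 4 × 1 + 0
GCD(47, 33) = 1

LCM formula: LCM(a, b) = (a × b) / GCD(a, b)
LCM(47, 33) = (47 × 33) / 1
LCM(47, 33) = 1551 / 1
LCM(47, 33) = 1551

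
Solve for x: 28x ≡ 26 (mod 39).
26

Since gcd(28, 39) = 1 divides 26, a solution exists.
Multiply both sides by the inverse of 28 mod 39:
  28^(-1) mod 39 = 7
  x ≡ 7 × 26 ≡ 182 ≡ 26 (mod 39)
Verification: 28 × 26 = 728 = 18 × 39 + 26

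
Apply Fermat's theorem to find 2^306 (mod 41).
By Fermat: 2^{40} ≡ 1 (mod 41). 306 ≡ 26 (mod 40). So 2^{306} ≡ 2^{26} ≡ 23 (mod 41)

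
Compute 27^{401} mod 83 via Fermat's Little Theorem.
11

By Fermat's Little Theorem, a^(p-1) ≡ 1 (mod p) for prime p and gcd(a, p) = 1
Here p = 83, so 27^82 ≡ 1 (mod 83)
We can reduce the exponent: 401 mod 82 = 73
So 27^401 ≡ 27^73 (mod 83)
Computing: 27^73 mod 83 = 11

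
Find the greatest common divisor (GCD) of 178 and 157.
1

Using the Euclidean algorithm:
178 = 1 × 157 + 21
157 = 7 × 21 + 10
21 = 2 × 10 + 1
10 = 10 × 1 + 0

GCD(178, 157) = 1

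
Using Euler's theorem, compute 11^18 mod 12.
By Euler: 11^{4} ≡ 1 (mod 12) since gcd(11, 12) = 1. 18 = 4×4 + 2. So 11^{18} ≡ 11^{2} ≡ 1 (mod 12)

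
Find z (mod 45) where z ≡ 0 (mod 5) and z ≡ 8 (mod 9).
M = 5 × 9 = 45. M₁ = 9, y₁ ≡ 4 (mod 5). M₂ = 5, y₂ ≡ 2 (mod 9). z = 0×9×4 + 8×5×2 ≡ 35 (mod 45)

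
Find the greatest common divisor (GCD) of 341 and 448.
1

Using the Euclidean algorithm:
341 = 0 × 448 + 341
448 = 1 × 341 + 107
341 = 3 × 107 + 20
107 = 5 × 20 + 7
20 = 2 × 7 + 6
7 = 1 × 6 + 1
6 = 6 × 1 + 0

GCD(341, 448) = 1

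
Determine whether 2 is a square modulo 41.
By Euler's criterion: 2^{20} ≡ 1 (mod 41). Since this equals 1, 2 is a QR.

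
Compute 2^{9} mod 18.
8

Using successive squaring:
Binary expansion of 9: 1001
Powers of 2 mod 18 (each is the square of the previous):
  2^1 ≡ 2 (mod 18)
  2^2 ≡ 2² = 4 ≡ 4 (mod 18)
  2^4 ≡ 4² = 16 ≡ 16 (mod 18)
  2^8 ≡ 16² = 256 ≡ 4 (mod 18)
9 = 8 + 1, so 2^9 = 2^8 × 2^1 ≡ 4 × 2 (mod 18)
Multiplying step by step:
  4 × 2 = 8 ≡ 8 (mod 18)
Result: 2^9 ≡ 8 (mod 18)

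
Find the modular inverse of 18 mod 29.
18^(-1) ≡ 21 (mod 29). Verification: 18 × 21 = 378 ≡ 1 (mod 29)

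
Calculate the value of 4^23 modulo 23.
Using Fermat: 4^{22} ≡ 1 (mod 23). 23 ≡ 1 (mod 22). So 4^{23} ≡ 4^{1} ≡ 4 (mod 23)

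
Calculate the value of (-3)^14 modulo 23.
Using repeated squaring. (-3) ≡ 20 (mod 23). 14 = 8 + 4 + 2 (binary 1110). Repeated squaring mod 23: 20^1 ≡ 20; 20^2 ≡ 20² = 400 ≡ 9; 20^4 ≡ 9² = 81 ≡ 12; 20^8 ≡ 12² = 144 ≡ 6. Multiply: (-3)^14 ≡ 20^8 × 20^4 × 20^2 ≡ 6 × 12 × 9 (mod 23): 6 × 12 = 72 ≡ 3; 3 × 9 = 27 ≡ 4. So (-3)^14 ≡ 4 (mod 23).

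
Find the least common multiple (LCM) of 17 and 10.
170

First find GCD(17, 10) using the Euclidean algorithm:
17 = 1 × 10 + 7
10 = 1 × 7 + 3
7 = 2 × 3 + 1
3 = 3 × 1 + 0
GCD(17, 10) = 1

LCM formula: LCM(a, b) = (a × b) / GCD(a, b)
LCM(17, 10) = (17 × 10) / 1
LCM(17, 10) = 170 / 1
LCM(17, 10) = 170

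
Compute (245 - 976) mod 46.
5

(245 - 976) = -731
-731 mod 46 = 5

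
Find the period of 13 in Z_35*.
Powers of 13 mod 35: 13^1≡13, 13^2≡29, 13^3≡27, 13^4≡1. Order = 4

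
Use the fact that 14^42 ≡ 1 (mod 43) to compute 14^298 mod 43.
By Fermat: 14^{42} ≡ 1 (mod 43). 298 ≡ 4 (mod 42). So 14^{298} ≡ 14^{4} ≡ 17 (mod 43)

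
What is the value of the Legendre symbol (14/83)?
(14/83) = 14^{41} mod 83 = -1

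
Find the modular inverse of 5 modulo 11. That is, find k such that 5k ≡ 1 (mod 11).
9

Using Extended Euclidean Algorithm:
gcd(5, 11) = 1
Bezout coefficients: 5 × -2 + 11 × 1 = 1
So 5 × -2 ≡ 1 (mod 11)
The inverse is -2 mod 11 = 9
Verification: 5 × 9 = 45 = 4 × 11 + 1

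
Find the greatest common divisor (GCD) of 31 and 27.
1

Using the Euclidean algorithm:
31 = 1 × 27 + 4
27 = 6 × 4 + 3
4 = 1 × 3 + 1
3 = 3 × 1 + 0

GCD(31, 27) = 1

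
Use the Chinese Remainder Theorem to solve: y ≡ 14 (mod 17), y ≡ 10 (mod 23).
286

Using the Chinese Remainder Theorem:
M = product of moduli = 391
For equation 1: M_1 = 23, 23 ≡ 6 (mod 17), inverse of 23 mod 17 is 3 (check: 6 × 3 = 18 ≡ 1 (mod 17))
For equation 2: M_2 = 17, 17 ≡ 17 (mod 23), inverse of 17 mod 23 is 19 (check: 17 × 19 = 323 ≡ 1 (mod 23))
Combine: y ≡ Σ r_i×M_i×(M_i⁻¹ mod m_i) = 14×23×3 + 10×17×19 = 966 + 3230 = 4196
4196 mod 391 = 286
y ≡ 286 (mod 391)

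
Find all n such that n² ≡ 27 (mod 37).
The square roots of 27 mod 37 are 8 and 29. Verify: 8² = 64 ≡ 27 (mod 37)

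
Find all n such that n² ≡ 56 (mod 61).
The square roots of 56 mod 61 are 42 and 19. Verify: 42² = 1764 ≡ 56 (mod 61)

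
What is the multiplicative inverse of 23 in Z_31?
23^(-1) ≡ 27 (mod 31). Verification: 23 × 27 = 621 ≡ 1 (mod 31)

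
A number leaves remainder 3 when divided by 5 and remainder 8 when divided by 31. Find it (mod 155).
M = 5 × 31 = 155. M₁ = 31, y₁ ≡ 1 (mod 5). M₂ = 5, y₂ ≡ 25 (mod 31). z = 3×31×1 + 8×5×25 ≡ 8 (mod 155)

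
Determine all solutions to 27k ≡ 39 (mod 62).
29

Since gcd(27, 62) = 1 divides 39, a solution exists.
Multiply both sides by the inverse of 27 mod 62:
  27^(-1) mod 62 = 23
  x ≡ 23 × 39 ≡ 897 ≡ 29 (mod 62)
Verification: 27 × 29 = 783 = 12 × 62 + 39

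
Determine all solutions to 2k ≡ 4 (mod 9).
2

Since gcd(2, 9) = 1 divides 4, a solution exists.
Multiply both sides by the inverse of 2 mod 9:
  2^(-1) mod 9 = 5
  x ≡ 5 × 4 ≡ 20 ≡ 2 (mod 9)
Verification: 2 × 2 = 4 = 0 × 9 + 4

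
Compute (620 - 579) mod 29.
12

(620 - 579) = 41
41 mod 29 = 12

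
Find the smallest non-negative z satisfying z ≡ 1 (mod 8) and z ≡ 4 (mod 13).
M = 8 × 13 = 104. M₁ = 13, y₁ ≡ 5 (mod 8). M₂ = 8, y₂ ≡ 5 (mod 13). z = 1×13×5 + 4×8×5 ≡ 17 (mod 104)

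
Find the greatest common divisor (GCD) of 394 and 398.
2

Using the Euclidean algorithm:
394 = 0 × 398 + 394
398 = 1 × 394 + 4
394 = 98 × 4 + 2
4 = 2 × 2 + 0

GCD(394, 398) = 2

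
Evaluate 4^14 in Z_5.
Using Fermat: 4^{4} ≡ 1 (mod 5). 14 ≡ 2 (mod 4). So 4^{14} ≡ 4^{2} ≡ 1 (mod 5)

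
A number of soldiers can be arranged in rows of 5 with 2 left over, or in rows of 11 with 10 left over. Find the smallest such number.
M = 5 × 11 = 55. M₁ = 11, y₁ ≡ 1 (mod 5). M₂ = 5, y₂ ≡ 9 (mod 11). t = 2×11×1 + 10×5×9 ≡ 32 (mod 55). The smallest positive such number is 32.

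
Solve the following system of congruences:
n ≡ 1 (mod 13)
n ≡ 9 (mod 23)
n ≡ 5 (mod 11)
170

Using the Chinese Remainder Theorem:
M = product of moduli = 3289
For equation 1: M_1 = 253, 253 ≡ 6 (mod 13), inverse of 253 mod 13 is 11 (check: 6 × 11 = 66 ≡ 1 (mod 13))
For equation 2: M_2 = 143, 143 ≡ 5 (mod 23), inverse of 143 mod 23 is 14 (check: 5 × 14 = 70 ≡ 1 (mod 23))
For equation 3: M_3 = 299, 299 ≡ 2 (mod 11), inverse of 299 mod 11 is 6 (check: 2 × 6 = 12 ≡ 1 (mod 11))
Combine: n ≡ Σ r_i×M_i×(M_i⁻¹ mod m_i) = 1×253×11 + 9×143×14 + 5×299×6 = 2783 + 18018 + 8970 = 29771
29771 mod 3289 = 170
n ≡ 170 (mod 3289)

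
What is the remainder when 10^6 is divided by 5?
10 ≡ 0 (mod 5). 6 = 4 + 2 (binary 110). Repeated squaring mod 5: 0^1 ≡ 0; 0^2 ≡ 0² = 0 ≡ 0; 0^4 ≡ 0² = 0 ≡ 0. Multiply: 10^6 ≡ 0^4 × 0^2 ≡ 0 × 0 (mod 5): 0 × 0 = 0 ≡ 0. So 10^6 ≡ 0 (mod 5).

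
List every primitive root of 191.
Primitive roots mod 191: {19, 21, 22, 28, 29, 33, 35, 42, 44, 47, 53, 56, 57, 58, 61, 62, 63, 71, 73, 74, 76, 83, 87, 88, 89, 91, 93, 94, 95, 99, 101, 105, 106, 110, 111, 112, 113, 114, 116, 119, 123, 124, 126, 127, 131, 132, 137, 140, 141, 143, 145, 146, 148, 151, 157, 164, 165, 167, 168, 171, 173, 174, 175, 176, 178, 179, 181, 182, 183, 187, 188, 189}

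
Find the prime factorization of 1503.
3^2 × 167

Divide by primes starting from smallest:
1503 ÷ 3 = 501
501 ÷ 3 = 167
167 ÷ 167 = 1

1503 = 3^2 × 167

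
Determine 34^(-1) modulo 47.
34^(-1) ≡ 18 (mod 47). Verification: 34 × 18 = 612 ≡ 1 (mod 47)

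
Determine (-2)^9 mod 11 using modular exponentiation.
(-2) ≡ 9 (mod 11). 9 = 8 + 1 (binary 1001). Repeated squaring mod 11: 9^1 ≡ 9; 9^2 ≡ 9² = 81 ≡ 4; 9^4 ≡ 4² = 16 ≡ 5; 9^8 ≡ 5² = 25 ≡ 3. Multiply: (-2)^9 ≡ 9^8 × 9^1 ≡ 3 × 9 (mod 11): 3 × 9 = 27 ≡ 5. So (-2)^9 ≡ 5 (mod 11).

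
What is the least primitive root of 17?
3

A primitive root g modulo p has order p-1 = 16
Prime divisors of 16: [2]
g is a primitive root iff g^(16/q) ≢ 1 (mod 17) for each prime divisor q
Testing small values:
  g = 2: 2^8 ≡ 1 (mod 17) → 2^8 ≡ 1, not primitive root
  g = 3: 3^8 ≡ 16 (mod 17) → none is 1, primitive root!
The smallest primitive root is 3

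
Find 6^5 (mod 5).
6 ≡ 1 (mod 5). 5 = 4 + 1 (binary 101). Repeated squaring mod 5: 1^1 ≡ 1; 1^2 ≡ 1² = 1 ≡ 1; 1^4 ≡ 1² = 1 ≡ 1. Multiply: 6^5 ≡ 1^4 × 1^1 ≡ 1 × 1 (mod 5): 1 × 1 = 1 ≡ 1. So 6^5 ≡ 1 (mod 5).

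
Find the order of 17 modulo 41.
Powers of 17 mod 41: 17^1≡17, 17^2≡2, 17^3≡34, 17^4≡4, 17^5≡27, 17^6≡8, 17^7≡13, 17^8≡16, 17^9≡26, 17^10≡32, 17^11≡11, 17^12≡23, 17^13≡22, 17^14≡5, 17^15≡3, 17^16≡10, 17^17≡6, 17^18≡20, 17^19≡12, 17^20≡40, 17^21≡24, 17^22≡39, 17^23≡7, 17^24≡37, 17^25≡14, 17^26≡33, 17^27≡28, 17^28≡25, 17^29≡15, 17^30≡9, 17^31≡30, 17^32≡18, 17^33≡19, 17^34≡36, 17^35≡38, 17^36≡31, 17^37≡35, 17^38≡21, 17^39≡29, 17^40≡1. Order = 40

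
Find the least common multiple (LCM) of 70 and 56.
280

First find GCD(70, 56) using the Euclidean algorithm:
70 = 1 × 56 + 14
56 = 4 × 14 + 0
GCD(70, 56) = 14

LCM formula: LCM(a, b) = (a × b) / GCD(a, b)
LCM(70, 56) = (70 × 56) / 14
LCM(70, 56) = 3920 / 14
LCM(70, 56) = 280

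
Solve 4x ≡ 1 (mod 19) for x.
4^(-1) ≡ 5 (mod 19). Verification: 4 × 5 = 20 ≡ 1 (mod 19)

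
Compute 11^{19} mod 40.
11

Using successive squaring:
Binary expansion of 19: 10011
Powers of 11 mod 40 (each is the square of the previous):
  11^1 ≡ 11 (mod 40)
  11^2 ≡ 11² = 121 ≡ 1 (mod 40)
  11^4 ≡ 1² = 1 ≡ 1 (mod 40)
  11^8 ≡ 1² = 1 ≡ 1 (mod 40)
  11^16 ≡ 1² = 1 ≡ 1 (mod 40)
19 = 16 + 2 + 1, so 11^19 = 11^16 × 11^2 × 11^1 ≡ 1 × 1 × 11 (mod 40)
Multiplying step by step:
  1 × 1 = 1 ≡ 1 (mod 40)
  1 × 11 = 11 ≡ 11 (mod 40)
Result: 11^19 ≡ 11 (mod 40)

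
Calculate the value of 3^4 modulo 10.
4 = 4 (binary 100). Repeated squaring mod 10: 3^1 ≡ 3; 3^2 ≡ 3² = 9 ≡ 9; 3^4 ≡ 9² = 81 ≡ 1. So 3^4 ≡ 1 (mod 10).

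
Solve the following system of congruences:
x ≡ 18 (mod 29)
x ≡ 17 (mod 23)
569

Using the Chinese Remainder Theorem:
M = product of moduli = 667
For equation 1: M_1 = 23, 23 ≡ 23 (mod 29), inverse of 23 mod 29 is 24 (check: 23 × 24 = 552 ≡ 1 (mod 29))
For equation 2: M_2 = 29, 29 ≡ 6 (mod 23), inverse of 29 mod 23 is 4 (check: 6 × 4 = 24 ≡ 1 (mod 23))
Combine: x ≡ Σ r_i×M_i×(M_i⁻¹ mod m_i) = 18×23×24 + 17×29×4 = 9936 + 1972 = 11908
11908 mod 667 = 569
x ≡ 569 (mod 667)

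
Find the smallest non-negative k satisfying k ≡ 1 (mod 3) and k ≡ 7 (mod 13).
M = 3 × 13 = 39. M₁ = 13, y₁ ≡ 1 (mod 3). M₂ = 3, y₂ ≡ 9 (mod 13). k = 1×13×1 + 7×3×9 ≡ 7 (mod 39)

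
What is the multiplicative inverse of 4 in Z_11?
3

Using Extended Euclidean Algorithm:
gcd(4, 11) = 1
Bezout coefficients: 4 × 3 + 11 × -1 = 1
So 4 × 3 ≡ 1 (mod 11)
The inverse is 3 mod 11 = 3
Verification: 4 × 3 = 12 = 1 × 11 + 1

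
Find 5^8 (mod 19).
8 = 8 (binary 1000). Repeated squaring mod 19: 5^1 ≡ 5; 5^2 ≡ 5² = 25 ≡ 6; 5^4 ≡ 6² = 36 ≡ 17; 5^8 ≡ 17² = 289 ≡ 4. So 5^8 ≡ 4 (mod 19).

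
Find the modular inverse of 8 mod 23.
8^(-1) ≡ 3 (mod 23). Verification: 8 × 3 = 24 ≡ 1 (mod 23)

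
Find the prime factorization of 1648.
2^4 × 103

Divide by primes starting from smallest:
1648 ÷ 2 = 824
824 ÷ 2 = 412
412 ÷ 2 = 206
206 ÷ 2 = 103
103 ÷ 103 = 1

1648 = 2^4 × 103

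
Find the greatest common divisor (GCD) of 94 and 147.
1

Using the Euclidean algorithm:
94 = 0 × 147 + 94
147 = 1 × 94 + 53
94 = 1 × 53 + 41
53 = 1 × 41 + 12
41 = 3 × 12 + 5
12 = 2 × 5 + 2
5 = 2 × 2 + 1
2 = 2 × 1 + 0

GCD(94, 147) = 1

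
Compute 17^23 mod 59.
Using repeated squaring. 23 = 16 + 4 + 2 + 1 (binary 10111). Repeated squaring mod 59: 17^1 ≡ 17; 17^2 ≡ 17² = 289 ≡ 53; 17^4 ≡ 53² = 2809 ≡ 36; 17^8 ≡ 36² = 1296 ≡ 57; 17^16 ≡ 57² = 3249 ≡ 4. Multiply: 17^23 = 17^16 × 17^4 × 17^2 × 17^1 ≡ 4 × 36 × 53 × 17 (mod 59): 4 × 36 = 144 ≡ 26; 26 × 53 = 1378 ≡ 21; 21 × 17 = 357 ≡ 3. So 17^23 ≡ 3 (mod 59).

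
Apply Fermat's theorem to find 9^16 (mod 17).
By Fermat's Little Theorem, 9^{16} ≡ 1 (mod 17) since 17 is prime and gcd(9, 17) = 1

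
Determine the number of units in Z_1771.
1320

Prime factorization: 1771 = 7 × 11 × 23
Using the formula φ(n) = n × Π(1 - 1/p) for each prime factor p:
φ(1771) = 1771 × (1 - 1/7) × (1 - 1/11) × (1 - 1/23)
φ(1771) = 1320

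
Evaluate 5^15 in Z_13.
Using Fermat: 5^{12} ≡ 1 (mod 13). 15 ≡ 3 (mod 12). So 5^{15} ≡ 5^{3} ≡ 8 (mod 13)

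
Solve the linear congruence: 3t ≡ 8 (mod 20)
16

Since gcd(3, 20) = 1 divides 8, a solution exists.
Multiply both sides by the inverse of 3 mod 20:
  3^(-1) mod 20 = 7
  x ≡ 7 × 8 ≡ 56 ≡ 16 (mod 20)
Verification: 3 × 16 = 48 = 2 × 20 + 8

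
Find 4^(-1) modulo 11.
3

Using Extended Euclidean Algorithm:
gcd(4, 11) = 1
Bezout coefficients: 4 × 3 + 11 × -1 = 1
So 4 × 3 ≡ 1 (mod 11)
The inverse is 3 mod 11 = 3
Verification: 4 × 3 = 12 = 1 × 11 + 1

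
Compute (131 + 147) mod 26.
18

(131 + 147) = 278
278 mod 26 = 18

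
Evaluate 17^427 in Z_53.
Using Fermat: 17^{52} ≡ 1 (mod 53). 427 ≡ 11 (mod 52). So 17^{427} ≡ 17^{11} ≡ 11 (mod 53)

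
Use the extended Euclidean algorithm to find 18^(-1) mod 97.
Extended GCD: 18(27) + 97(-5) = 1. So 18^(-1) ≡ 27 ≡ 27 (mod 97). Verify: 18 × 27 = 486 ≡ 1 (mod 97)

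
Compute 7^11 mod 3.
Using Fermat: 7^{2} ≡ 1 (mod 3). 11 ≡ 1 (mod 2). So 7^{11} ≡ 7^{1} ≡ 1 (mod 3)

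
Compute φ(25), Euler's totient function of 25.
20

Prime factorization: 25 = 5^2
Using the formula φ(n) = n × Π(1 - 1/p) for each prime factor p:
φ(25) = 25 × (1 - 1/5)
φ(25) = 20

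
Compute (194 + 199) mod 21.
15

(194 + 199) = 393
393 mod 21 = 15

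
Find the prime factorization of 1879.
1879

Divide by primes starting from smallest:
1879 ÷ 1879 = 1

1879 = 1879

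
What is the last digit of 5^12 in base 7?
Using Fermat: 5^{6} ≡ 1 (mod 7). 12 ≡ 0 (mod 6). So 5^{12} ≡ 5^{0} ≡ 1 (mod 7)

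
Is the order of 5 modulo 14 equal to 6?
Yes, ord_14(5) = 6.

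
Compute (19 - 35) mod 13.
10

(19 - 35) = -16
-16 mod 13 = 10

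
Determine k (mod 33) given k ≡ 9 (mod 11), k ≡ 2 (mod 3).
20

Using the Chinese Remainder Theorem:
M = product of moduli = 33
For equation 1: M_1 = 3, 3 ≡ 3 (mod 11), inverse of 3 mod 11 is 4 (check: 3 × 4 = 12 ≡ 1 (mod 11))
For equation 2: M_2 = 11, 11 ≡ 2 (mod 3), inverse of 11 mod 3 is 2 (check: 2 × 2 = 4 ≡ 1 (mod 3))
Combine: k ≡ Σ r_i×M_i×(M_i⁻¹ mod m_i) = 9×3×4 + 2×11×2 = 108 + 44 = 152
152 mod 33 = 20
k ≡ 20 (mod 33)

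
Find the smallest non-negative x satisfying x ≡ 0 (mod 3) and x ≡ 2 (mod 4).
M = 3 × 4 = 12. M₁ = 4, y₁ ≡ 1 (mod 3). M₂ = 3, y₂ ≡ 3 (mod 4). x = 0×4×1 + 2×3×3 ≡ 6 (mod 12)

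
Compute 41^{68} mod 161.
71

Using successive squaring:
Binary expansion of 68: 1000100
Powers of 41 mod 161 (each is the square of the previous):
  41^1 ≡ 41 (mod 161)
  41^2 ≡ 41² = 1681 ≡ 71 (mod 161)
  41^4 ≡ 71² = 5041 ≡ 50 (mod 161)
  41^8 ≡ 50² = 2500 ≡ 85 (mod 161)
  41^16 ≡ 85² = 7225 ≡ 141 (mod 161)
  41^32 ≡ 141² = 19881 ≡ 78 (mod 161)
  41^64 ≡ 78² = 6084 ≡ 127 (mod 161)
68 = 64 + 4, so 41^68 = 41^64 × 41^4 ≡ 127 × 50 (mod 161)
Multiplying step by step:
  127 × 50 = 6350 ≡ 71 (mod 161)
Result: 41^68 ≡ 71 (mod 161)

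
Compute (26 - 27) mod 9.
8

(26 - 27) = -1
-1 mod 9 = 8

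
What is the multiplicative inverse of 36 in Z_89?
47

Using Extended Euclidean Algorithm:
gcd(36, 89) = 1
Bezout coefficients: 36 × -42 + 89 × 17 = 1
So 36 × -42 ≡ 1 (mod 89)
The inverse is -42 mod 89 = 47
Verification: 36 × 47 = 1692 = 19 × 89 + 1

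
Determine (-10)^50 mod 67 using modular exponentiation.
Using repeated squaring. (-10) ≡ 57 (mod 67). 50 = 32 + 16 + 2 (binary 110010). Repeated squaring mod 67: 57^1 ≡ 57; 57^2 ≡ 57² = 3249 ≡ 33; 57^4 ≡ 33² = 1089 ≡ 17; 57^8 ≡ 17² = 289 ≡ 21; 57^16 ≡ 21² = 441 ≡ 39; 57^32 ≡ 39² = 1521 ≡ 47. Multiply: (-10)^50 ≡ 57^32 × 57^16 × 57^2 ≡ 47 × 39 × 33 (mod 67): 47 × 39 = 1833 ≡ 24; 24 × 33 = 792 ≡ 55. So (-10)^50 ≡ 55 (mod 67).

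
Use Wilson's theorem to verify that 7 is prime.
(6)! mod 7 = 6. Since this equals -1 (mod 7), Wilson confirms 7 is prime.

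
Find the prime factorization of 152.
2^3 × 19

Divide by primes starting from smallest:
152 ÷ 2 = 76
76 ÷ 2 = 38
38 ÷ 2 = 19
19 ÷ 19 = 1

152 = 2^3 × 19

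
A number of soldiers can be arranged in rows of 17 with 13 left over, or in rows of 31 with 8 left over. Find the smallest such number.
M = 17 × 31 = 527. M₁ = 31, y₁ ≡ 11 (mod 17). M₂ = 17, y₂ ≡ 11 (mod 31). r = 13×31×11 + 8×17×11 ≡ 132 (mod 527). The smallest positive such number is 132.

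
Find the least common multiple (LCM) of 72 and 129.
3096

First find GCD(72, 129) using the Euclidean algorithm:
72 = 0 × 129 + 72
129 = 1 × 72 + 57
72 = 1 × 57 + 15
57 = 3 × 15 + 12
15 = 1 × 12 + 3
12 = 4 × 3 + 0
GCD(72, 129) = 3

LCM formula: LCM(a, b) = (a × b) / GCD(a, b)
LCM(72, 129) = (72 × 129) / 3
LCM(72, 129) = 9288 / 3
LCM(72, 129) = 3096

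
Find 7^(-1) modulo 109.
78

Using Extended Euclidean Algorithm:
gcd(7, 109) = 1
Bezout coefficients: 7 × -31 + 109 × 2 = 1
So 7 × -31 ≡ 1 (mod 109)
The inverse is -31 mod 109 = 78
Verification: 7 × 78 = 546 = 5 × 109 + 1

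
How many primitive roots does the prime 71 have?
Number of primitive roots mod 71 = φ(70) = 24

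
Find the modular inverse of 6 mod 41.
6^(-1) ≡ 7 (mod 41). Verification: 6 × 7 = 42 ≡ 1 (mod 41)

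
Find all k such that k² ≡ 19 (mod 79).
The square roots of 19 mod 79 are 16 and 63. Verify: 16² = 256 ≡ 19 (mod 79)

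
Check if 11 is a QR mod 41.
By Euler's criterion: 11^{20} ≡ 40 (mod 41). Since this equals -1 (≡ 40), 11 is not a QR.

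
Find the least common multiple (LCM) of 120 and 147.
5880

First find GCD(120, 147) using the Euclidean algorithm:
120 = 0 × 147 + 120
147 = 1 × 120 + 27
120 = 4 × 27 + 12
27 = 2 × 12 + 3
12 = 4 × 3 + 0
GCD(120, 147) = 3

LCM formula: LCM(a, b) = (a × b) / GCD(a, b)
LCM(120, 147) = (120 × 147) / 3
LCM(120, 147) = 17640 / 3
LCM(120, 147) = 5880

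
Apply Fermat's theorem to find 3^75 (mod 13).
By Fermat: 3^{12} ≡ 1 (mod 13). 75 = 6×12 + 3. So 3^{75} ≡ 3^{3} ≡ 1 (mod 13)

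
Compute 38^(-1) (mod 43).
17

Using Extended Euclidean Algorithm:
gcd(38, 43) = 1
Bezout coefficients: 38 × 17 + 43 × -15 = 1
So 38 × 17 ≡ 1 (mod 43)
The inverse is 17 mod 43 = 17
Verification: 38 × 17 = 646 = 15 × 43 + 1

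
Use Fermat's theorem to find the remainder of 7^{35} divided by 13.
2

By Fermat's Little Theorem, a^(p-1) ≡ 1 (mod p) for prime p and gcd(a, p) = 1
Here p = 13, so 7^12 ≡ 1 (mod 13)
We can reduce the exponent: 35 mod 12 = 11
So 7^35 ≡ 7^11 (mod 13)
Computing: 7^11 mod 13 = 2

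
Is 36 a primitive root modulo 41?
p - 1 = 40 has prime divisors 2, 5. Check 36^(40/q) mod 41 for each: 36^(40/2) = 36^20 ≡ 1, 36^(40/5) = 36^8 ≡ 18 (mod 41). Since 36^20 ≡ 1 (mod 41), the order of 36 divides 20 (in fact the order is 20) ≠ 40, so it is not a primitive root.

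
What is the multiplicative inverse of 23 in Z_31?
27

Using Extended Euclidean Algorithm:
gcd(23, 31) = 1
Bezout coefficients: 23 × -4 + 31 × 3 = 1
So 23 × -4 ≡ 1 (mod 31)
The inverse is -4 mod 31 = 27
Verification: 23 × 27 = 621 = 20 × 31 + 1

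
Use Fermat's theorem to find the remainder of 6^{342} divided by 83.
31

By Fermat's Little Theorem, a^(p-1) ≡ 1 (mod p) for prime p and gcd(a, p) = 1
Here p = 83, so 6^82 ≡ 1 (mod 83)
We can reduce the exponent: 342 mod 82 = 14
So 6^342 ≡ 6^14 (mod 83)
Computing: 6^14 mod 83 = 31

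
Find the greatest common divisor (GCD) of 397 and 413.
1

Using the Euclidean algorithm:
397 = 0 × 413 + 397
413 = 1 × 397 + 16
397 = 24 × 16 + 13
16 = 1 × 13 + 3
13 = 4 × 3 + 1
3 = 3 × 1 + 0

GCD(397, 413) = 1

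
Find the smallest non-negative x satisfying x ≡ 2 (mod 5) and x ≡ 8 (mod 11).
M = 5 × 11 = 55. M₁ = 11, y₁ ≡ 1 (mod 5). M₂ = 5, y₂ ≡ 9 (mod 11). x = 2×11×1 + 8×5×9 ≡ 52 (mod 55)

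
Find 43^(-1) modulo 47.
35

Using Extended Euclidean Algorithm:
gcd(43, 47) = 1
Bezout coefficients: 43 × -12 + 47 × 11 = 1
So 43 × -12 ≡ 1 (mod 47)
The inverse is -12 mod 47 = 35
Verification: 43 × 35 = 1505 = 32 × 47 + 1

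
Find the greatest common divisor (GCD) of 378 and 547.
1

Using the Euclidean algorithm:
378 = 0 × 547 + 378
547 = 1 × 378 + 169
378 = 2 × 169 + 40
169 = 4 × 40 + 9
40 = 4 × 9 + 4
9 = 2 × 4 + 1
4 = 4 × 1 + 0

GCD(378, 547) = 1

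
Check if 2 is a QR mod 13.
By Euler's criterion: 2^{6} ≡ 12 (mod 13). Since this equals -1 (≡ 12), 2 is not a QR.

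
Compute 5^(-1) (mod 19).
5^(-1) ≡ 4 (mod 19). Verification: 5 × 4 = 20 ≡ 1 (mod 19)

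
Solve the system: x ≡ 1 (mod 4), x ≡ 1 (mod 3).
M = 4 × 3 = 12. M₁ = 3, y₁ ≡ 3 (mod 4). M₂ = 4, y₂ ≡ 1 (mod 3). x = 1×3×3 + 1×4×1 ≡ 1 (mod 12)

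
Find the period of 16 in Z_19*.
Powers of 16 mod 19: 16^1≡16, 16^2≡9, 16^3≡11, 16^4≡5, 16^5≡4, 16^6≡7, 16^7≡17, 16^8≡6, 16^9≡1. Order = 9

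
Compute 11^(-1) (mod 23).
11^(-1) ≡ 21 (mod 23). Verification: 11 × 21 = 231 ≡ 1 (mod 23)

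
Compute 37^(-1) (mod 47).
37^(-1) ≡ 14 (mod 47). Verification: 37 × 14 = 518 ≡ 1 (mod 47)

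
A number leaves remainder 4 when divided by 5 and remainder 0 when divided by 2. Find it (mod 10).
M = 5 × 2 = 10. M₁ = 2, y₁ ≡ 3 (mod 5). M₂ = 5, y₂ ≡ 1 (mod 2). n = 4×2×3 + 0×5×1 ≡ 4 (mod 10)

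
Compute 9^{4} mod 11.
5

Using successive squaring:
Binary expansion of 4: 100
Powers of 9 mod 11 (each is the square of the previous):
  9^1 ≡ 9 (mod 11)
  9^2 ≡ 9² = 81 ≡ 4 (mod 11)
  9^4 ≡ 4² = 16 ≡ 5 (mod 11)
4 is a power of 2, so 9^4 is the last square: ≡ 5 (mod 11)
Result: 9^4 ≡ 5 (mod 11)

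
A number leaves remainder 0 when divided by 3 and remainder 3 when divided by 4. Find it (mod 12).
M = 3 × 4 = 12. M₁ = 4, y₁ ≡ 1 (mod 3). M₂ = 3, y₂ ≡ 3 (mod 4). r = 0×4×1 + 3×3×3 ≡ 3 (mod 12)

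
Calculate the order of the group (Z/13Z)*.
12

Prime factorization: 13 = 13
Using the formula φ(n) = n × Π(1 - 1/p) for each prime factor p:
φ(13) = 13 × (1 - 1/13)
φ(13) = 12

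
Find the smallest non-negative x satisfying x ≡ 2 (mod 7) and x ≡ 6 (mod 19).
M = 7 × 19 = 133. M₁ = 19, y₁ ≡ 3 (mod 7). M₂ = 7, y₂ ≡ 11 (mod 19). x = 2×19×3 + 6×7×11 ≡ 44 (mod 133)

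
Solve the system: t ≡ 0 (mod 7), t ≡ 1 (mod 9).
M = 7 × 9 = 63. M₁ = 9, y₁ ≡ 4 (mod 7). M₂ = 7, y₂ ≡ 4 (mod 9). t = 0×9×4 + 1×7×4 ≡ 28 (mod 63)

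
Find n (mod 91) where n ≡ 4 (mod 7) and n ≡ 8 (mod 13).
M = 7 × 13 = 91. M₁ = 13, y₁ ≡ 6 (mod 7). M₂ = 7, y₂ ≡ 2 (mod 13). n = 4×13×6 + 8×7×2 ≡ 60 (mod 91)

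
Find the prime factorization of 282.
2 × 3 × 47

Divide by primes starting from smallest:
282 ÷ 2 = 141
141 ÷ 3 = 47
47 ÷ 47 = 1

282 = 2 × 3 × 47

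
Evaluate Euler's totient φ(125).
100

Prime factorization: 125 = 5^3
Using the formula φ(n) = n × Π(1 - 1/p) for each prime factor p:
φ(125) = 125 × (1 - 1/5)
φ(125) = 100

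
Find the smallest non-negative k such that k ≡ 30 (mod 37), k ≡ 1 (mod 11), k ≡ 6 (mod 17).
4137

Using the Chinese Remainder Theorem:
M = product of moduli = 6919
For equation 1: M_1 = 187, 187 ≡ 2 (mod 37), inverse of 187 mod 37 is 19 (check: 2 × 19 = 38 ≡ 1 (mod 37))
For equation 2: M_2 = 629, 629 ≡ 2 (mod 11), inverse of 629 mod 11 is 6 (check: 2 × 6 = 12 ≡ 1 (mod 11))
For equation 3: M_3 = 407, 407 ≡ 16 (mod 17), inverse of 407 mod 17 is 16 (check: 16 × 16 = 256 ≡ 1 (mod 17))
Combine: k ≡ Σ r_i×M_i×(M_i⁻¹ mod m_i) = 30×187×19 + 1×629×6 + 6×407×16 = 106590 + 3774 + 39072 = 149436
149436 mod 6919 = 4137
k ≡ 4137 (mod 6919)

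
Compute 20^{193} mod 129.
89

Using successive squaring:
Binary expansion of 193: 11000001
Powers of 20 mod 129 (each is the square of the previous):
  20^1 ≡ 20 (mod 129)
  20^2 ≡ 20² = 400 ≡ 13 (mod 129)
  20^4 ≡ 13² = 169 ≡ 40 (mod 129)
  20^8 ≡ 40² = 1600 ≡ 52 (mod 129)
  20^16 ≡ 52² = 2704 ≡ 124 (mod 129)
  20^32 ≡ 124² = 15376 ≡ 25 (mod 129)
  20^64 ≡ 25² = 625 ≡ 109 (mod 129)
  20^128 ≡ 109² = 11881 ≡ 13 (mod 129)
193 = 128 + 64 + 1, so 20^193 = 20^128 × 20^64 × 20^1 ≡ 13 × 109 × 20 (mod 129)
Multiplying step by step:
  13 × 109 = 1417 ≡ 127 (mod 129)
  127 × 20 = 2540 ≡ 89 (mod 129)
Result: 20^193 ≡ 89 (mod 129)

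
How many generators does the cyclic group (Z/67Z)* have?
20

The number of primitive roots modulo p is φ(p-1) = φ(66)
φ(66) = 20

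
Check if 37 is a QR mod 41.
By Euler's criterion: 37^{20} ≡ 1 (mod 41). Since this equals 1, 37 is a QR.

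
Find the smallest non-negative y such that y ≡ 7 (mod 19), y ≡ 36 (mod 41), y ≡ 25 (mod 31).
10286

Using the Chinese Remainder Theorem:
M = product of moduli = 24149
For equation 1: M_1 = 1271, 1271 ≡ 17 (mod 19), inverse of 1271 mod 19 is 9 (check: 17 × 9 = 153 ≡ 1 (mod 19))
For equation 2: M_2 = 589, 589 ≡ 15 (mod 41), inverse of 589 mod 41 is 11 (check: 15 × 11 = 165 ≡ 1 (mod 41))
For equation 3: M_3 = 779, 779 ≡ 4 (mod 31), inverse of 779 mod 31 is 8 (check: 4 × 8 = 32 ≡ 1 (mod 31))
Combine: y ≡ Σ r_i×M_i×(M_i⁻¹ mod m_i) = 7×1271×9 + 36×589×11 + 25×779×8 = 80073 + 233244 + 155800 = 469117
469117 mod 24149 = 10286
y ≡ 10286 (mod 24149)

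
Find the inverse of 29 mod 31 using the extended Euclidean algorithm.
Extended GCD: 29(15) + 31(-14) = 1. So 29^(-1) ≡ 15 ≡ 15 (mod 31). Verify: 29 × 15 = 435 ≡ 1 (mod 31)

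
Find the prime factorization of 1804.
2^2 × 11 × 41

Divide by primes starting from smallest:
1804 ÷ 2 = 902
902 ÷ 2 = 451
451 ÷ 11 = 41
41 ÷ 41 = 1

1804 = 2^2 × 11 × 41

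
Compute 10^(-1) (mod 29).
10^(-1) ≡ 3 (mod 29). Verification: 10 × 3 = 30 ≡ 1 (mod 29)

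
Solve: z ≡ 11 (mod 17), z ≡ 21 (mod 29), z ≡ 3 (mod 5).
M = 17 × 29 × 5 = 2465. M₁ = 145, y₁ ≡ 2 (mod 17). M₂ = 85, y₂ ≡ 14 (mod 29). M₃ = 493, y₃ ≡ 2 (mod 5). z = 11×145×2 + 21×85×14 + 3×493×2 ≡ 1558 (mod 2465)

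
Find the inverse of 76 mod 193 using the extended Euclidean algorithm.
Extended GCD: 76(-33) + 193(13) = 1. So 76^(-1) ≡ 160 ≡ 160 (mod 193). Verify: 76 × 160 = 12160 ≡ 1 (mod 193)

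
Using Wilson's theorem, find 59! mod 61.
(60)! = (59)! × (60) ≡ -1 (mod 61). So (59)! ≡ -1 × (60)^(-1) ≡ (-1)×(-1) = 1 (mod 61)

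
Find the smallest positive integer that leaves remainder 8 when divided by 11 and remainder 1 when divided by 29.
M = 11 × 29 = 319. M₁ = 29, y₁ ≡ 8 (mod 11). M₂ = 11, y₂ ≡ 8 (mod 29). t = 8×29×8 + 1×11×8 ≡ 30 (mod 319). The smallest positive such number is 30.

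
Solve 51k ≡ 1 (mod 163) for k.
51^(-1) ≡ 16 (mod 163). Verification: 51 × 16 = 816 ≡ 1 (mod 163)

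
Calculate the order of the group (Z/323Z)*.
288

Prime factorization: 323 = 17 × 19
Using the formula φ(n) = n × Π(1 - 1/p) for each prime factor p:
φ(323) = 323 × (1 - 1/17) × (1 - 1/19)
φ(323) = 288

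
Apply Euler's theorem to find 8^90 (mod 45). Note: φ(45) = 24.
By Euler: 8^{24} ≡ 1 (mod 45) since gcd(8, 45) = 1. 90 = 3×24 + 18. So 8^{90} ≡ 8^{18} ≡ 19 (mod 45)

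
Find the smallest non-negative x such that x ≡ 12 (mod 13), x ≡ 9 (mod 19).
142

Using the Chinese Remainder Theorem:
M = product of moduli = 247
For equation 1: M_1 = 19, 19 ≡ 6 (mod 13), inverse of 19 mod 13 is 11 (check: 6 × 11 = 66 ≡ 1 (mod 13))
For equation 2: M_2 = 13, 13 ≡ 13 (mod 19), inverse of 13 mod 19 is 3 (check: 13 × 3 = 39 ≡ 1 (mod 19))
Combine: x ≡ Σ r_i×M_i×(M_i⁻¹ mod m_i) = 12×19×11 + 9×13×3 = 2508 + 351 = 2859
2859 mod 247 = 142
x ≡ 142 (mod 247)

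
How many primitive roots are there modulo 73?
Number of primitive roots mod 73 = φ(72) = 24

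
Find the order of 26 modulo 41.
Powers of 26 mod 41: 26^1≡26, 26^2≡20, 26^3≡28, 26^4≡31, 26^5≡27, 26^6≡5, 26^7≡7, 26^8≡18, 26^9≡17, 26^10≡32, 26^11≡12, 26^12≡25, 26^13≡35, 26^14≡8, 26^15≡3, 26^16≡37, 26^17≡19, 26^18≡2, 26^19≡11, 26^20≡40, 26^21≡15, 26^22≡21, 26^23≡13, 26^24≡10, 26^25≡14, 26^26≡36, 26^27≡34, 26^28≡23, 26^29≡24, 26^30≡9, 26^31≡29, 26^32≡16, 26^33≡6, 26^34≡33, 26^35≡38, 26^36≡4, 26^37≡22, 26^38≡39, 26^39≡30, 26^40≡1. Order = 40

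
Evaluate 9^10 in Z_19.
10 = 8 + 2 (binary 1010). Repeated squaring mod 19: 9^1 ≡ 9; 9^2 ≡ 9² = 81 ≡ 5; 9^4 ≡ 5² = 25 ≡ 6; 9^8 ≡ 6² = 36 ≡ 17. Multiply: 9^10 = 9^8 × 9^2 ≡ 17 × 5 (mod 19): 17 × 5 = 85 ≡ 9. So 9^10 ≡ 9 (mod 19).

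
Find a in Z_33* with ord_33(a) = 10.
2 has order 10 mod 33 since 2^{10} ≡ 1 (mod 33) and no smaller power works.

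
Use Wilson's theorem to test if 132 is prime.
(131)! mod 132 = 0. Since 0 ≢ -1 (mod 132), 132 is not prime.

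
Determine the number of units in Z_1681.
1640

Prime factorization: 1681 = 41^2
Using the formula φ(n) = n × Π(1 - 1/p) for each prime factor p:
φ(1681) = 1681 × (1 - 1/41)
φ(1681) = 1640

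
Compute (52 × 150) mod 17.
14

(52 × 150) = 7800
7800 mod 17 = 14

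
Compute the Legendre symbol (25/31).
(25/31) = 25^{15} mod 31 = 1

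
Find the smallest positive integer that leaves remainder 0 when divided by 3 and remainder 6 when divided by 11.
M = 3 × 11 = 33. M₁ = 11, y₁ ≡ 2 (mod 3). M₂ = 3, y₂ ≡ 4 (mod 11). k = 0×11×2 + 6×3×4 ≡ 6 (mod 33). The smallest positive such number is 6.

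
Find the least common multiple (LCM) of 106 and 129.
13674

First find GCD(106, 129) using the Euclidean algorithm:
106 = 0 × 129 + 106
129 = 1 × 106 + 23
106 = 4 × 23 + 14
23 = 1 × 14 + 9
14 = 1 × 9 + 5
9 = 1 × 5 + 4
5 = 1 × 4 + 1
4 = 4 × 1 + 0
GCD(106, 129) = 1

LCM formula: LCM(a, b) = (a × b) / GCD(a, b)
LCM(106, 129) = (106 × 129) / 1
LCM(106, 129) = 13674 / 1
LCM(106, 129) = 13674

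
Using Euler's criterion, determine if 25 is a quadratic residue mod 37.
By Euler's criterion: 25^{18} ≡ 1 (mod 37). Since this equals 1, 25 is a QR.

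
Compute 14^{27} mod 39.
14

Using successive squaring:
Binary expansion of 27: 11011
Powers of 14 mod 39 (each is the square of the previous):
  14^1 ≡ 14 (mod 39)
  14^2 ≡ 14² = 196 ≡ 1 (mod 39)
  14^4 ≡ 1² = 1 ≡ 1 (mod 39)
  14^8 ≡ 1² = 1 ≡ 1 (mod 39)
  14^16 ≡ 1² = 1 ≡ 1 (mod 39)
27 = 16 + 8 + 2 + 1, so 14^27 = 14^16 × 14^8 × 14^2 × 14^1 ≡ 1 × 1 × 1 × 14 (mod 39)
Multiplying step by step:
  1 × 1 = 1 ≡ 1 (mod 39)
  1 × 1 = 1 ≡ 1 (mod 39)
  1 × 14 = 14 ≡ 14 (mod 39)
Result: 14^27 ≡ 14 (mod 39)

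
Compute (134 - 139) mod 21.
16

(134 - 139) = -5
-5 mod 21 = 16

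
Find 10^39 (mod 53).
Using repeated squaring. 39 = 32 + 4 + 2 + 1 (binary 100111). Repeated squaring mod 53: 10^1 ≡ 10; 10^2 ≡ 10² = 100 ≡ 47; 10^4 ≡ 47² = 2209 ≡ 36; 10^8 ≡ 36² = 1296 ≡ 24; 10^16 ≡ 24² = 576 ≡ 46; 10^32 ≡ 46² = 2116 ≡ 49. Multiply: 10^39 = 10^32 × 10^4 × 10^2 × 10^1 ≡ 49 × 36 × 47 × 10 (mod 53): 49 × 36 = 1764 ≡ 15; 15 × 47 = 705 ≡ 16; 16 × 10 = 160 ≡ 1. So 10^39 ≡ 1 (mod 53).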